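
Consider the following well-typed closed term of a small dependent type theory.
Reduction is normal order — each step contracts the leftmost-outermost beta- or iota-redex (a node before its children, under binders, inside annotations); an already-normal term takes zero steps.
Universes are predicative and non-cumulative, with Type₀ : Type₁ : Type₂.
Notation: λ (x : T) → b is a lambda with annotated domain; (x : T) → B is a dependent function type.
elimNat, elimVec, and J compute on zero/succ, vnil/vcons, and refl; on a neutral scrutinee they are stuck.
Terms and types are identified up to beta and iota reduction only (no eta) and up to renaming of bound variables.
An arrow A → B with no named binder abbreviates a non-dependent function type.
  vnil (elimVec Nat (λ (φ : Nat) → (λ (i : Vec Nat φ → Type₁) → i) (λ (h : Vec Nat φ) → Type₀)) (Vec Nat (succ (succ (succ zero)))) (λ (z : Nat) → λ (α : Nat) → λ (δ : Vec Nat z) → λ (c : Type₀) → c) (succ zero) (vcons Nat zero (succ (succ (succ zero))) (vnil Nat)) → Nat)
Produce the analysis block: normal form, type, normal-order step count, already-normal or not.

reduced normal form:
  vnil (Vec Nat (succ (succ (succ zero))) → Nat)
the term's type:
  Vec (Vec Nat (succ (succ (succ zero))) → Nat) zero
normal-order step count: 6
already normal: no
first contracted redex: an elimVec iota-redex


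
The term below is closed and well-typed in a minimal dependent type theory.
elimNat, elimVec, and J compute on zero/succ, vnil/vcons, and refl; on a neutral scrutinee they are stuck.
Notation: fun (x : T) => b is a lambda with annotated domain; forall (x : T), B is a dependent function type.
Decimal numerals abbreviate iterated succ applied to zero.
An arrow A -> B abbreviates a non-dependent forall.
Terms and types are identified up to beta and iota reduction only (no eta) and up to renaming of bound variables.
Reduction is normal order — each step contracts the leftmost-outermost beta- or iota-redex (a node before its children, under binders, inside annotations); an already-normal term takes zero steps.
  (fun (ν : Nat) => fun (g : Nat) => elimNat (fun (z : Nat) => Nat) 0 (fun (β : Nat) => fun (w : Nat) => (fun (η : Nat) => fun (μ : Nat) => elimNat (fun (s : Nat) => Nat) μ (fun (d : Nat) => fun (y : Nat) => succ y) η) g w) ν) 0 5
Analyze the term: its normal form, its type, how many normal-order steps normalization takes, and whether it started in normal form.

normal form:
  0
type:
  Nat
reduction steps (normal order): 3
started in normal form: no
first redex: a beta-redex


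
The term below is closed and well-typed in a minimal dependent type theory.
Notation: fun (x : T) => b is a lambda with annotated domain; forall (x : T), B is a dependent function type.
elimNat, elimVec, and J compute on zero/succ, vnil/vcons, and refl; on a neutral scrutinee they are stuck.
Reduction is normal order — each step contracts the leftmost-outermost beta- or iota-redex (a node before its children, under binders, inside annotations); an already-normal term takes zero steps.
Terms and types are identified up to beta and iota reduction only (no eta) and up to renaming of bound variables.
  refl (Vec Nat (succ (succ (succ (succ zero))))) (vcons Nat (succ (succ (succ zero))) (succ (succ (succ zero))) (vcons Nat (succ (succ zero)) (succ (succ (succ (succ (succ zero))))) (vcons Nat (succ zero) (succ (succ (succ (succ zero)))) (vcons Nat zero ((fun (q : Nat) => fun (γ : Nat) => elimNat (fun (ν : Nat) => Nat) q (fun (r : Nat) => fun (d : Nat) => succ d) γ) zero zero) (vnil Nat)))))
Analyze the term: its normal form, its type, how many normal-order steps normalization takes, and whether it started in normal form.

normal form:
  refl (Vec Nat (succ (succ (succ (succ zero))))) (vcons Nat (succ (succ (succ zero))) (succ (succ (succ zero))) (vcons Nat (succ (succ zero)) (succ (succ (succ (succ (succ zero))))) (vcons Nat (succ zero) (succ (succ (succ (succ zero)))) (vcons Nat zero zero (vnil Nat)))))
type:
  Eq (Vec Nat (succ (succ (succ (succ zero))))) (vcons Nat (succ (succ (succ zero))) (succ (succ (succ zero))) (vcons Nat (succ (succ zero)) (succ (succ (succ (succ (succ zero))))) (vcons Nat (succ zero) (succ (succ (succ (succ zero)))) (vcons Nat zero zero (vnil Nat))))) (vcons Nat (succ (succ (succ zero))) (succ (succ (succ zero))) (vcons Nat (succ (succ zero)) (succ (succ (succ (succ (succ zero))))) (vcons Nat (succ zero) (succ (succ (succ (succ zero)))) (vcons Nat zero zero (vnil Nat)))))
normal-order step count: 3
already normal: no
first redex: a beta-redex


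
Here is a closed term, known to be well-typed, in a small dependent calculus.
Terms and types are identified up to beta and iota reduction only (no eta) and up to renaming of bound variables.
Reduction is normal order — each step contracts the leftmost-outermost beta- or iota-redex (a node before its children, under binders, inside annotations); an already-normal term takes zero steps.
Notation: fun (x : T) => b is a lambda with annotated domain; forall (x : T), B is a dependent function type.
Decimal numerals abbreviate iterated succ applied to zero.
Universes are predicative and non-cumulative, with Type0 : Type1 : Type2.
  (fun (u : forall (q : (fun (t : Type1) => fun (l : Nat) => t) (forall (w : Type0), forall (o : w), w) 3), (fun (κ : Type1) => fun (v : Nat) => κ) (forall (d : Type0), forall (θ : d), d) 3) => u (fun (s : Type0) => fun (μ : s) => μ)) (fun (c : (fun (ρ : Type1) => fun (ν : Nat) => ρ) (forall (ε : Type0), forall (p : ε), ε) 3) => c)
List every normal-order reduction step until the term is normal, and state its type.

normal-order reduction sequence:
  (fun (u : forall (q : (fun (t : Type1) => fun (l : Nat) => t) (forall (w : Type0), forall (o : w), w) 3), (fun (κ : Type1) => fun (v : Nat) => κ) (forall (d : Type0), forall (θ : d), d) 3) => u (fun (s : Type0) => fun (μ : s) => μ)) (fun (c : (fun (ρ : Type1) => fun (ν : Nat) => ρ) (forall (ε : Type0), forall (p : ε), ε) 3) => c)
  ~> (fun (u : (fun (q : Type1) => fun (t : Nat) => q) (forall (l : Type0), forall (w : l), l) 3) => u) (fun (o : Type0) => fun (κ : o) => κ)
  ~> fun (u : Type0) => fun (q : u) => q
type:
  forall (u : Type0), forall (q : u), u


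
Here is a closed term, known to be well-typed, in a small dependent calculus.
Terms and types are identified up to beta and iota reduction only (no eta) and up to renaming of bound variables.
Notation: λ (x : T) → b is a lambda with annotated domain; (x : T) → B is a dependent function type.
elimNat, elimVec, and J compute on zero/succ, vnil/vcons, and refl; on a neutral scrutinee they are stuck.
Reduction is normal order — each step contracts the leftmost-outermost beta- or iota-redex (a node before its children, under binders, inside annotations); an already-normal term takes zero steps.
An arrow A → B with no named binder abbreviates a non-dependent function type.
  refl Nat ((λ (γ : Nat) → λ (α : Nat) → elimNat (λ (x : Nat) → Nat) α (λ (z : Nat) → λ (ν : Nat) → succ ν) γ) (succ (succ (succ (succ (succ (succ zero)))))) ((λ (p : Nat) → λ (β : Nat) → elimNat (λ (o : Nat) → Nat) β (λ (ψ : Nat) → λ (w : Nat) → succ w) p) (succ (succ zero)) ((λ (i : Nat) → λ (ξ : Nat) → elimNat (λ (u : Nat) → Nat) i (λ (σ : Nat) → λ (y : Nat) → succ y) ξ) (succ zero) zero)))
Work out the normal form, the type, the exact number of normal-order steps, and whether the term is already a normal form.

normal form:
  refl Nat (succ (succ (succ (succ (succ (succ (succ (succ (succ zero)))))))))
type:
  Eq Nat (succ (succ (succ (succ (succ (succ (succ (succ (succ zero))))))))) (succ (succ (succ (succ (succ (succ (succ (succ (succ zero)))))))))
steps to reach normal form (normal order): 33
started in normal form: no
first redex: a beta-redex


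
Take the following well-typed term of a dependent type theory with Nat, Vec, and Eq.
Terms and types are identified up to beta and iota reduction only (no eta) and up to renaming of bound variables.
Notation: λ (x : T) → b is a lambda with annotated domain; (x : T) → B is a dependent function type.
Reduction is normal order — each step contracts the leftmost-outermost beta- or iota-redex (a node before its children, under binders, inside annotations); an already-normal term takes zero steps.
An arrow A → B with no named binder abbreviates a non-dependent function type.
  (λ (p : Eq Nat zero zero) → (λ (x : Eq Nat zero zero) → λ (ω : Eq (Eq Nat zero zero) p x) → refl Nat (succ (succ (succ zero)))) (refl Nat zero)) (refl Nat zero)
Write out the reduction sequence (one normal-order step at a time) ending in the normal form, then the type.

reduction (normal order):
  (λ (p : Eq Nat zero zero) → (λ (x : Eq Nat zero zero) → λ (ω : Eq (Eq Nat zero zero) p x) → refl Nat (succ (succ (succ zero)))) (refl Nat zero)) (refl Nat zero)
  ~> (λ (p : Eq Nat zero zero) → λ (x : Eq (Eq Nat zero zero) (refl Nat zero) p) → refl Nat (succ (succ (succ zero)))) (refl Nat zero)
  ~> λ (p : Eq (Eq Nat zero zero) (refl Nat zero) (refl Nat zero)) → refl Nat (succ (succ (succ zero)))
the term's type:
  Eq (Eq Nat zero zero) (refl Nat zero) (refl Nat zero) → Eq Nat (succ (succ (succ zero))) (succ (succ (succ zero)))


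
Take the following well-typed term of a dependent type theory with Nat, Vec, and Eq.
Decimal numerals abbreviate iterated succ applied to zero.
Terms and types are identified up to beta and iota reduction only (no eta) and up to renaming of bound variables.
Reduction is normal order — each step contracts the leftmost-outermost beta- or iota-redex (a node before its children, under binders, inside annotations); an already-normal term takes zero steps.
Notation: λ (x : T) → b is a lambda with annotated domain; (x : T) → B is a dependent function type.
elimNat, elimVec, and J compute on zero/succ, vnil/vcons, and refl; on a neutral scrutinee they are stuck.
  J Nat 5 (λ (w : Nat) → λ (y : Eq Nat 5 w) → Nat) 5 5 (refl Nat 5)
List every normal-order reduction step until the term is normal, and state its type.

normal-order reduction sequence:
  J Nat 5 (λ (w : Nat) → λ (y : Eq Nat 5 w) → Nat) 5 5 (refl Nat 5)
  ~> 5
the term's type:
  Nat


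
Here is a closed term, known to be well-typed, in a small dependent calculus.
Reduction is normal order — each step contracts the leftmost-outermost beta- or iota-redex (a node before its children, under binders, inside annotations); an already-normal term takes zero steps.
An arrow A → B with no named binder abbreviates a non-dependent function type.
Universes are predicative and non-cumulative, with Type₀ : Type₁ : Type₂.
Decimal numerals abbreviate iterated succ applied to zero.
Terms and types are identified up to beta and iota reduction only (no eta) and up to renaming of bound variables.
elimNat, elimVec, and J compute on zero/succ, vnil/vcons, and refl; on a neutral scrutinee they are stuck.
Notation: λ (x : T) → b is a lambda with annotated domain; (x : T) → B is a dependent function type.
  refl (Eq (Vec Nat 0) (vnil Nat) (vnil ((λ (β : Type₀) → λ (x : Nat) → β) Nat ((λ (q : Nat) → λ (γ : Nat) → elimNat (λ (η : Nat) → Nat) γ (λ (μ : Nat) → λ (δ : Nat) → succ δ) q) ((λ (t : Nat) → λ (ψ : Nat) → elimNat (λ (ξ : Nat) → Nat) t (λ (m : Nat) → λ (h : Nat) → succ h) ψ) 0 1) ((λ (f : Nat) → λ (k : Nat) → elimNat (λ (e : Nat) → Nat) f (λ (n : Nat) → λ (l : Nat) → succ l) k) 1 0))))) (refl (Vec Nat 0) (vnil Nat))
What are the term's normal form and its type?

normal form:
  refl (Eq (Vec Nat 0) (vnil Nat) (vnil Nat)) (refl (Vec Nat 0) (vnil Nat))
type:
  Eq (Eq (Vec Nat 0) (vnil Nat) (vnil Nat)) (refl (Vec Nat 0) (vnil Nat)) (refl (Vec Nat 0) (vnil Nat))
observation: 2 normal-order steps separate the term from its normal form.


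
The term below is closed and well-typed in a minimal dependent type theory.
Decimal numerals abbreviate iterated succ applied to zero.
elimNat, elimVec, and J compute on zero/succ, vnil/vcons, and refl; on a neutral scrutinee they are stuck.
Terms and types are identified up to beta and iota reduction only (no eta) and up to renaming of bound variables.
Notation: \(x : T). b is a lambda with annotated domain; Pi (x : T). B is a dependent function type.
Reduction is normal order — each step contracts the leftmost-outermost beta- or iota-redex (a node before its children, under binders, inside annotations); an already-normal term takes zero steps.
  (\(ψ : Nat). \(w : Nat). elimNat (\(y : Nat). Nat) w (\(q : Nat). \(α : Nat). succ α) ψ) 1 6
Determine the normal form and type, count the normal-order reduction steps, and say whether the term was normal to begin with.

reduced normal form:
  7
type:
  Nat
normal-order step count: 6
started in normal form: no
first contracted redex: a beta-redex


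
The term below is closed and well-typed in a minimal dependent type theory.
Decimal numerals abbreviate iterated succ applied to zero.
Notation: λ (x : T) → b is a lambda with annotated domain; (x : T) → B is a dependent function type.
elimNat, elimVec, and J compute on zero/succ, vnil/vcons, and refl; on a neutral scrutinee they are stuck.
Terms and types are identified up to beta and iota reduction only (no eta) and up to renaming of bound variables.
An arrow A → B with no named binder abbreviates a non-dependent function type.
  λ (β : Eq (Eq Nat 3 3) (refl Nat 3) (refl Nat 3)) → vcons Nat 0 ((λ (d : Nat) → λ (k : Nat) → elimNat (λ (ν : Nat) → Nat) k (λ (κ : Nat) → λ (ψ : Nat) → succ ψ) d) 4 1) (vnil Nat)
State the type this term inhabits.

type:
  Eq (Eq Nat 3 3) (refl Nat 3) (refl Nat 3) → Vec Nat 1


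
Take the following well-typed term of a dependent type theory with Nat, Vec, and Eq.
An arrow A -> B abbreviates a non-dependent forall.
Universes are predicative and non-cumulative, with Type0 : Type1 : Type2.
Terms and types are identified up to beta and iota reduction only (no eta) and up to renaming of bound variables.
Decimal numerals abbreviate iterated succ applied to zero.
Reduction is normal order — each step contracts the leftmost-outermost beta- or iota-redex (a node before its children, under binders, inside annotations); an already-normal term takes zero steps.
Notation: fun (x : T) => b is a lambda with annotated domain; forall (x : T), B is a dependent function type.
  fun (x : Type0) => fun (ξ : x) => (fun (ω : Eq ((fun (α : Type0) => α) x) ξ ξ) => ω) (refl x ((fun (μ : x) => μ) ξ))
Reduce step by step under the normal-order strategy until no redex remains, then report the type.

normal-order reduction sequence:
  fun (x : Type0) => fun (ξ : x) => (fun (ω : Eq ((fun (α : Type0) => α) x) ξ ξ) => ω) (refl x ((fun (μ : x) => μ) ξ))
  ~> fun (x : Type0) => fun (ξ : x) => refl x ((fun (ω : x) => ω) ξ)
  ~> fun (x : Type0) => fun (ξ : x) => refl x ξ
the term's type:
  forall (x : Type0), forall (ξ : x), Eq x ξ ξ


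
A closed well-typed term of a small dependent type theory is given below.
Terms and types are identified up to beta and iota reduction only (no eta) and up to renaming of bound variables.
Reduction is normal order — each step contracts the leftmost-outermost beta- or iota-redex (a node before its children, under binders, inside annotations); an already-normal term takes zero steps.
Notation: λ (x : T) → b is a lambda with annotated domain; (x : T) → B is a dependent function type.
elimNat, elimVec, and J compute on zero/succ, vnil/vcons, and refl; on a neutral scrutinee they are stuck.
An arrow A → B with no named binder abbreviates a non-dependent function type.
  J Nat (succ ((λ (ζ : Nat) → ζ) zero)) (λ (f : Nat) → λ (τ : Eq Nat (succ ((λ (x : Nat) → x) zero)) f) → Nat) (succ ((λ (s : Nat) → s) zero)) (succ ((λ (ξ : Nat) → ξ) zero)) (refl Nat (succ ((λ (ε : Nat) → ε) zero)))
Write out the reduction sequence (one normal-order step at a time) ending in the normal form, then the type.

normal-order reduction:
  J Nat (succ ((λ (ζ : Nat) → ζ) zero)) (λ (f : Nat) → λ (τ : Eq Nat (succ ((λ (x : Nat) → x) zero)) f) → Nat) (succ ((λ (s : Nat) → s) zero)) (succ ((λ (ξ : Nat) → ξ) zero)) (refl Nat (succ ((λ (ε : Nat) → ε) zero)))
  ~> succ ((λ (ζ : Nat) → ζ) zero)
  ~> succ zero
the term's type:
  Nat


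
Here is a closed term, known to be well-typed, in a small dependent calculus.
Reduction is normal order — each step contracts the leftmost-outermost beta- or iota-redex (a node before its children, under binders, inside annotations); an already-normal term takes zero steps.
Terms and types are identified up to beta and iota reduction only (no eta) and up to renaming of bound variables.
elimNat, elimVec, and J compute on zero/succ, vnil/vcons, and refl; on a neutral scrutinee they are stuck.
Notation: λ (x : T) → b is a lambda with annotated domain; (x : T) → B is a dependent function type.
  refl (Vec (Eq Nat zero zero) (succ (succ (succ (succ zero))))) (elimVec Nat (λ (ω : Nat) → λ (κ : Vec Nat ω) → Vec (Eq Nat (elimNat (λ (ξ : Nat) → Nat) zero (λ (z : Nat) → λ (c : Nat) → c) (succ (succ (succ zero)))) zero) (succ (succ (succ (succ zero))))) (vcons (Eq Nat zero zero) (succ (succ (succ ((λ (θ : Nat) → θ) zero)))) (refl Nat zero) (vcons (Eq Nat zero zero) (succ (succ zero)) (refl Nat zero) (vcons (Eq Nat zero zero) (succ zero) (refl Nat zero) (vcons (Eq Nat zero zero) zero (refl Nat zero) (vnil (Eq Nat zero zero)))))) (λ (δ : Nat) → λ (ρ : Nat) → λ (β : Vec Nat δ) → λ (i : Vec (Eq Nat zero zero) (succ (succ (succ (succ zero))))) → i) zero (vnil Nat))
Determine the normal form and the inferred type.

resulting normal form:
  refl (Vec (Eq Nat zero zero) (succ (succ (succ (succ zero))))) (vcons (Eq Nat zero zero) (succ (succ (succ zero))) (refl Nat zero) (vcons (Eq Nat zero zero) (succ (succ zero)) (refl Nat zero) (vcons (Eq Nat zero zero) (succ zero) (refl Nat zero) (vcons (Eq Nat zero zero) zero (refl Nat zero) (vnil (Eq Nat zero zero))))))
type:
  Eq (Vec (Eq Nat zero zero) (succ (succ (succ (succ zero))))) (vcons (Eq Nat zero zero) (succ (succ (succ zero))) (refl Nat zero) (vcons (Eq Nat zero zero) (succ (succ zero)) (refl Nat zero) (vcons (Eq Nat zero zero) (succ zero) (refl Nat zero) (vcons (Eq Nat zero zero) zero (refl Nat zero) (vnil (Eq Nat zero zero)))))) (vcons (Eq Nat zero zero) (succ (succ (succ zero))) (refl Nat zero) (vcons (Eq Nat zero zero) (succ (succ zero)) (refl Nat zero) (vcons (Eq Nat zero zero) (succ zero) (refl Nat zero) (vcons (Eq Nat zero zero) zero (refl Nat zero) (vnil (Eq Nat zero zero))))))


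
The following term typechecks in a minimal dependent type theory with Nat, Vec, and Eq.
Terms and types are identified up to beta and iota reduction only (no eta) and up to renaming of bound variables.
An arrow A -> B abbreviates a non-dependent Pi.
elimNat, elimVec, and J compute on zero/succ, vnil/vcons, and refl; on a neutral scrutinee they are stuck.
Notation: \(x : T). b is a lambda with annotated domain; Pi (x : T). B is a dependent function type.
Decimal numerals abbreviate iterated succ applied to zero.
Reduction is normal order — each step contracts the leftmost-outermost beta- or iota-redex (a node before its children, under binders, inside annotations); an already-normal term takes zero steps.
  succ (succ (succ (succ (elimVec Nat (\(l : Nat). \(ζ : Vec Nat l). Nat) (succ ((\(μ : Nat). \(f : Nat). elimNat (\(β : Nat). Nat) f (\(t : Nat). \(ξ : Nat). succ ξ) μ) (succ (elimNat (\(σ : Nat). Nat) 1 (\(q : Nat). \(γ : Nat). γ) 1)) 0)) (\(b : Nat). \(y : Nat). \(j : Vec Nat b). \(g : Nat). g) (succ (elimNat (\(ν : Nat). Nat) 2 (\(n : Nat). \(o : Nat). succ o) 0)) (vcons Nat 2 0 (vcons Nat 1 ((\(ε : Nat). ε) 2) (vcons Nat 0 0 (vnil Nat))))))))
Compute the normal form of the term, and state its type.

normal form:
  7
the term's type:
  Nat


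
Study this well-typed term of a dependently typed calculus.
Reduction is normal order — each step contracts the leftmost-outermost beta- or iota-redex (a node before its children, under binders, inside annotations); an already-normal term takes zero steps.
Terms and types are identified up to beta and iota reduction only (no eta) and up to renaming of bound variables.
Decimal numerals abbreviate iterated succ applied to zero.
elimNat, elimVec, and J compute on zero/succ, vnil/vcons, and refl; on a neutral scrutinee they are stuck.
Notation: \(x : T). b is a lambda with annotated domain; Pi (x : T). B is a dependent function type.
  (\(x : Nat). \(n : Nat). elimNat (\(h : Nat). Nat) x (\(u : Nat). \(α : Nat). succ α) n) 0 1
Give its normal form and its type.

resulting normal form:
  1
the term's type:
  Nat


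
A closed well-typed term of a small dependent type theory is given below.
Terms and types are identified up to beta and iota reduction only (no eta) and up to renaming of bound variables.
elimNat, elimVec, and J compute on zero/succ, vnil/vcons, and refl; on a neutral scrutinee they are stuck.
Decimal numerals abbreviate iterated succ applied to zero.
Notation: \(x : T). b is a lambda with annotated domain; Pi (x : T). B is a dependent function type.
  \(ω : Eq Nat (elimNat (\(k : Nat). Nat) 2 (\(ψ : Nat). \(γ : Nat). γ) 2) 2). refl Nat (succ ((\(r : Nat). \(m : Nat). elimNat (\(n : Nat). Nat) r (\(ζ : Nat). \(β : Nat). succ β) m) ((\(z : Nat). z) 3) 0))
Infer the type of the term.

inferred type:
  Pi (ω : Eq Nat 2 2). Eq Nat 4 4


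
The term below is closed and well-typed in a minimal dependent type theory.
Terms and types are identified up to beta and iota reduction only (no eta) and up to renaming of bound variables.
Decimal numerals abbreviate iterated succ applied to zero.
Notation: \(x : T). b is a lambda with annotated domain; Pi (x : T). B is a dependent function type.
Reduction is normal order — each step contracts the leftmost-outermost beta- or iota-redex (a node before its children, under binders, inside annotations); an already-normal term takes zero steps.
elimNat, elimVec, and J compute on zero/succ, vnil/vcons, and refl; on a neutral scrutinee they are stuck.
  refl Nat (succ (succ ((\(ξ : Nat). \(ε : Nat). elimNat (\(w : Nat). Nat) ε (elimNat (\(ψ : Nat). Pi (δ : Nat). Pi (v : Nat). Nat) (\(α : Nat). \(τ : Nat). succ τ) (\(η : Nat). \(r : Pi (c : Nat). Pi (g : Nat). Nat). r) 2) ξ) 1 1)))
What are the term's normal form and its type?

resulting normal form:
  refl Nat 4
type:
  Eq Nat 4 4


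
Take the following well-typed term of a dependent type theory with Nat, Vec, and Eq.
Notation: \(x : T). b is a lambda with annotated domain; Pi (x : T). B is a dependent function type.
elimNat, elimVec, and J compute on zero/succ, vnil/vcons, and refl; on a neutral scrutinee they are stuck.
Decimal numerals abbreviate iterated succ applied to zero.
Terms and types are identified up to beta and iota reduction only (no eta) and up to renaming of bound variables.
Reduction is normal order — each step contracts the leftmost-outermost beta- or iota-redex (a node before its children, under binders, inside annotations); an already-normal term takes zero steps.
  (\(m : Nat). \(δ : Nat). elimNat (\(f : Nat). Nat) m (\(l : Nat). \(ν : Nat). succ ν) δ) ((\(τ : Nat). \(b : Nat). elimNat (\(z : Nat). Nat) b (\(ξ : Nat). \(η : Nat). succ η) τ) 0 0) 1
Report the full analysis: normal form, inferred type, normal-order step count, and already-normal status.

normal form:
  1
inferred type:
  Nat
reduction steps (normal order): 9
already normal: no
first redex: a beta-redex


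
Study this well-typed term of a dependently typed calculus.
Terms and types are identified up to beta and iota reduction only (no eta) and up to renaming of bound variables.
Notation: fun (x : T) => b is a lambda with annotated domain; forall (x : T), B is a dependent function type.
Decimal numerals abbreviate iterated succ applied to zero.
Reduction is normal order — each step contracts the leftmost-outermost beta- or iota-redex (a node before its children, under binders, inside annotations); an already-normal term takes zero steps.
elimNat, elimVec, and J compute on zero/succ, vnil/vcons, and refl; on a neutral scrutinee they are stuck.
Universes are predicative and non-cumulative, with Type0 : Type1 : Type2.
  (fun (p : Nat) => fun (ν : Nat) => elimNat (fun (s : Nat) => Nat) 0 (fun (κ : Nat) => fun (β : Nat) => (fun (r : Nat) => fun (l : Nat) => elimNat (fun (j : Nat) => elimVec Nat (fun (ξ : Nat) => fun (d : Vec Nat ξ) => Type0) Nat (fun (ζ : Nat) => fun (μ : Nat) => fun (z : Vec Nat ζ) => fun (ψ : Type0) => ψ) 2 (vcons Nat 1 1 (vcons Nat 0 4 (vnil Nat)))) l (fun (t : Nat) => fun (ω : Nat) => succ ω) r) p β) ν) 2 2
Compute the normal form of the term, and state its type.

resulting normal form:
  4
the term's type:
  Nat
observation: 27 normal-order steps separate the term from its normal form.


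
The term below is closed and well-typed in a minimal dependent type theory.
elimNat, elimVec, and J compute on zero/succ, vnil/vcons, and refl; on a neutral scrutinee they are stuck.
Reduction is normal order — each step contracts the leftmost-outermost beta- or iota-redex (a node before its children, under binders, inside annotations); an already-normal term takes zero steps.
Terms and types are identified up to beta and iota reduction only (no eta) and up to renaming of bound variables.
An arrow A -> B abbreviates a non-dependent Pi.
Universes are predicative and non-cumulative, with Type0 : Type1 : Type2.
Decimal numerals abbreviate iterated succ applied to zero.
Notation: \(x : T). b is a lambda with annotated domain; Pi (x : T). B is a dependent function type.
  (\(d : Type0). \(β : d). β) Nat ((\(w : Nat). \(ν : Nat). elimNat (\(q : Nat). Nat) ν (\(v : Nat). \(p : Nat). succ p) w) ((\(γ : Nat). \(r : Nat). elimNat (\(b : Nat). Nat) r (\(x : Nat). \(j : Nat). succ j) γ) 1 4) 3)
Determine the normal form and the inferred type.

resulting normal form:
  8
type:
  Nat
observation: the first redex contracted is a beta-redex; the normal form is reached in 26 normal-order steps.


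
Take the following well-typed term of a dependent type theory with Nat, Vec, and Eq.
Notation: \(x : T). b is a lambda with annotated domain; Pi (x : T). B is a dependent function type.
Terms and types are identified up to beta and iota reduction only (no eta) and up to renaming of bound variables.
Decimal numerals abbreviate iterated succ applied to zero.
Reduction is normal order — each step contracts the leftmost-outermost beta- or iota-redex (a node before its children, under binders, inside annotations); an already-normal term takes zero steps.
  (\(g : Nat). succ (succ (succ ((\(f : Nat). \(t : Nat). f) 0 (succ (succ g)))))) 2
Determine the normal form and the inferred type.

resulting normal form:
  3
the term's type:
  Nat


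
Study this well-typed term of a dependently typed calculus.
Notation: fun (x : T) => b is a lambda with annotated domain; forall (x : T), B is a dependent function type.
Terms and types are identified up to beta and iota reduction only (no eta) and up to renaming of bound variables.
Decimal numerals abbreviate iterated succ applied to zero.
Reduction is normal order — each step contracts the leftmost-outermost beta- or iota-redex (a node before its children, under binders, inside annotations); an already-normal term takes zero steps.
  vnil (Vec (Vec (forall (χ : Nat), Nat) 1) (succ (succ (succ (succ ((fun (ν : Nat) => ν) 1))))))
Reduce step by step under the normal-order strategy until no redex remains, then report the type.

normal-order reduction:
  vnil (Vec (Vec (forall (χ : Nat), Nat) 1) (succ (succ (succ (succ ((fun (ν : Nat) => ν) 1))))))
  ~> vnil (Vec (Vec (forall (χ : Nat), Nat) 1) 5)
inferred type:
  Vec (Vec (Vec (forall (χ : Nat), Nat) 1) 5) 0


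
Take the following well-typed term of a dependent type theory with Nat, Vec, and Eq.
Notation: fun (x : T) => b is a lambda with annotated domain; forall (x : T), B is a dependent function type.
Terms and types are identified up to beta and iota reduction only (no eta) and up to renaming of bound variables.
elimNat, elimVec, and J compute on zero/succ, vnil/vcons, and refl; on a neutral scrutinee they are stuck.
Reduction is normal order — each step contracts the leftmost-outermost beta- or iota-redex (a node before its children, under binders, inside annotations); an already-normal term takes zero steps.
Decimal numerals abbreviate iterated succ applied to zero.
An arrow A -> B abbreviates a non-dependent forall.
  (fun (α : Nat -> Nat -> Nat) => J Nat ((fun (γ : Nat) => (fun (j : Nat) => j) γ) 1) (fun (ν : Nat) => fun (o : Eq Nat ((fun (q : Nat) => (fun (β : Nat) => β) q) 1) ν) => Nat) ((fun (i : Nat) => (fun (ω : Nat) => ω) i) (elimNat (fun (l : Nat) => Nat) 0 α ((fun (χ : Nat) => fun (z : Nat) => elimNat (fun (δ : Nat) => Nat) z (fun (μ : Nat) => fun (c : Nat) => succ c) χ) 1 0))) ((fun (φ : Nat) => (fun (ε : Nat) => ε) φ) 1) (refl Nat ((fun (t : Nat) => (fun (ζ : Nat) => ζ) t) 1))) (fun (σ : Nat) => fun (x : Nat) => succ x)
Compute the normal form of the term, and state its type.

normal form:
  1
the term's type:
  Nat


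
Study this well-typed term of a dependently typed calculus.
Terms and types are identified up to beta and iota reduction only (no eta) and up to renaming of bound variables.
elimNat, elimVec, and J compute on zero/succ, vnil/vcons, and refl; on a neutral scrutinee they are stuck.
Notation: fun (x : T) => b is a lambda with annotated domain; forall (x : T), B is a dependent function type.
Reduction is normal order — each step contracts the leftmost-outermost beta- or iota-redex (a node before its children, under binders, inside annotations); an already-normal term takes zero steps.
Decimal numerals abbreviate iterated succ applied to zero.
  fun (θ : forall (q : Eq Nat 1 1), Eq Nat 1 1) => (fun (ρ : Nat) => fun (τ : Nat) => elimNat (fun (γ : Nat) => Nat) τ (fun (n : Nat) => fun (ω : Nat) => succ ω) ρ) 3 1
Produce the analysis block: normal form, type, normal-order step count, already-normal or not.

reduced normal form:
  fun (θ : forall (q : Eq Nat 1 1), Eq Nat 1 1) => 4
inferred type:
  forall (θ : forall (q : Eq Nat 1 1), Eq Nat 1 1), Nat
normal-order step count: 12
already normal: no
first redex: a beta-redex


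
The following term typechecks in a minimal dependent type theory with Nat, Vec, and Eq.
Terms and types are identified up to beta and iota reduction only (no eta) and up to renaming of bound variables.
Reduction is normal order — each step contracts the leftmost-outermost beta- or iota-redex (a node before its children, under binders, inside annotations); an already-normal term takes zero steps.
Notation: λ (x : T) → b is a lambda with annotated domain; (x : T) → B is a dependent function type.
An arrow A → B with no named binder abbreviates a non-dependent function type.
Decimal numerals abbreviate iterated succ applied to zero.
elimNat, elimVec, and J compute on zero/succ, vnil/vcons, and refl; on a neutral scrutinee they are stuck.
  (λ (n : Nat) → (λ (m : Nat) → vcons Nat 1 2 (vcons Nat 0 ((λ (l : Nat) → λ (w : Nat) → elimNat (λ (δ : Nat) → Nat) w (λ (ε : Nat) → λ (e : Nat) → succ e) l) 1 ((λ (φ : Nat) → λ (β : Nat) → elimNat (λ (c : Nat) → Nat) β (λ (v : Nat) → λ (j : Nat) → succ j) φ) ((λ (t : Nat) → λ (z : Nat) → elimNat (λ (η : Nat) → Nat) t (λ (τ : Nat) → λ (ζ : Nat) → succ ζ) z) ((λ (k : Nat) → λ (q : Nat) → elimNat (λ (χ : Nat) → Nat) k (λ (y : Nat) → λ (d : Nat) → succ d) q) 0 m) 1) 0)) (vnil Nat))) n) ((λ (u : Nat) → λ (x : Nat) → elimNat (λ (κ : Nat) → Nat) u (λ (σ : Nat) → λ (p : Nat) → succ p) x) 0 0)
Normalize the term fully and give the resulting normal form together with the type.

resulting normal form:
  vcons Nat 1 2 (vcons Nat 0 2 (vnil Nat))
inferred type:
  Vec Nat 2


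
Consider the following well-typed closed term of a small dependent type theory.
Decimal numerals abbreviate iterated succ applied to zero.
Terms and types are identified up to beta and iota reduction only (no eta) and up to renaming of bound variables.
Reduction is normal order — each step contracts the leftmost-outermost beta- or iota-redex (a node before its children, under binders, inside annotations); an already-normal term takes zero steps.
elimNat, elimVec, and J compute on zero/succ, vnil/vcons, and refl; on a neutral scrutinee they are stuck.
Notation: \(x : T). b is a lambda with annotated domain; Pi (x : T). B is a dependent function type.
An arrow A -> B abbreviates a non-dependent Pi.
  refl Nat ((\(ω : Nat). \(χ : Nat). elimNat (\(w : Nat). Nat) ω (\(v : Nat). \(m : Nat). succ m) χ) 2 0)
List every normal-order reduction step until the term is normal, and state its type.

normal-order reduction:
  refl Nat ((\(ω : Nat). \(χ : Nat). elimNat (\(w : Nat). Nat) ω (\(v : Nat). \(m : Nat). succ m) χ) 2 0)
  ~> refl Nat ((\(ω : Nat). elimNat (\(χ : Nat). Nat) 2 (\(w : Nat). \(v : Nat). succ v) ω) 0)
  ~> refl Nat (elimNat (\(ω : Nat). Nat) 2 (\(χ : Nat). \(w : Nat). succ w) 0)
  ~> refl Nat 2
inferred type:
  Eq Nat 2 2


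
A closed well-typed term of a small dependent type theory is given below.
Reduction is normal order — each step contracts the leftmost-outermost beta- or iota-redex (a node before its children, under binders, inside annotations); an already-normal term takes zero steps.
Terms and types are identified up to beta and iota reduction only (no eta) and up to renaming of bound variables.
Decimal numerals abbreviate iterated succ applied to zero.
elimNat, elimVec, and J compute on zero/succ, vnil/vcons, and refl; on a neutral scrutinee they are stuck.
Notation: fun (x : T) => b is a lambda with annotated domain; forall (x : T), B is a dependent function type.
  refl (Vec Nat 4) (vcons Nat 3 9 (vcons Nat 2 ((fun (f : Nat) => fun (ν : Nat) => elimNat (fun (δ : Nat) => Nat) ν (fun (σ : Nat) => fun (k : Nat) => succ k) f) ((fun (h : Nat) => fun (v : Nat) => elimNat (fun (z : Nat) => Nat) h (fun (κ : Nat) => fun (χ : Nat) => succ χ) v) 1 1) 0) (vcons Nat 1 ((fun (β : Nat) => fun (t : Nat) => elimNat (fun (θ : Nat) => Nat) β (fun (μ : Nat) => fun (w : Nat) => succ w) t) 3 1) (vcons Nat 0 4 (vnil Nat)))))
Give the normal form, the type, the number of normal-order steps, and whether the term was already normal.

resulting normal form:
  refl (Vec Nat 4) (vcons Nat 3 9 (vcons Nat 2 2 (vcons Nat 1 4 (vcons Nat 0 4 (vnil Nat)))))
inferred type:
  Eq (Vec Nat 4) (vcons Nat 3 9 (vcons Nat 2 2 (vcons Nat 1 4 (vcons Nat 0 4 (vnil Nat))))) (vcons Nat 3 9 (vcons Nat 2 2 (vcons Nat 1 4 (vcons Nat 0 4 (vnil Nat)))))
steps to reach normal form (normal order): 21
term was already normal: no
first redex: a beta-redex


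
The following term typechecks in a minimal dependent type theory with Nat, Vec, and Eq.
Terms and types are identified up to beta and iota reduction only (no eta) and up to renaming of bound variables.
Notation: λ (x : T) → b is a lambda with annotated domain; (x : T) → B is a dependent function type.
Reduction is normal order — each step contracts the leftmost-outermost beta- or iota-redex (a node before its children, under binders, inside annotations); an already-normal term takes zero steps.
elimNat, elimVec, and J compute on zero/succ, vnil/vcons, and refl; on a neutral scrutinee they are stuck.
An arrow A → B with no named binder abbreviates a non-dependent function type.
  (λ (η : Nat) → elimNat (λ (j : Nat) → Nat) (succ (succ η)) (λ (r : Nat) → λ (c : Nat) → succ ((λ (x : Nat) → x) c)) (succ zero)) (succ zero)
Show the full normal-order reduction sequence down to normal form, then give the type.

normal-order reduction:
  (λ (η : Nat) → elimNat (λ (j : Nat) → Nat) (succ (succ η)) (λ (r : Nat) → λ (c : Nat) → succ ((λ (x : Nat) → x) c)) (succ zero)) (succ zero)
  ~> elimNat (λ (η : Nat) → Nat) (succ (succ (succ zero))) (λ (j : Nat) → λ (r : Nat) → succ ((λ (c : Nat) → c) r)) (succ zero)
  ~> (λ (η : Nat) → λ (j : Nat) → succ ((λ (r : Nat) → r) j)) zero (elimNat (λ (c : Nat) → Nat) (succ (succ (succ zero))) (λ (x : Nat) → λ (y : Nat) → succ ((λ (ρ : Nat) → ρ) y)) zero)
  ~> (λ (η : Nat) → succ ((λ (j : Nat) → j) η)) (elimNat (λ (r : Nat) → Nat) (succ (succ (succ zero))) (λ (c : Nat) → λ (x : Nat) → succ ((λ (y : Nat) → y) x)) zero)
  ~> succ ((λ (η : Nat) → η) (elimNat (λ (j : Nat) → Nat) (succ (succ (succ zero))) (λ (r : Nat) → λ (c : Nat) → succ ((λ (x : Nat) → x) c)) zero))
  ~> succ (elimNat (λ (η : Nat) → Nat) (succ (succ (succ zero))) (λ (j : Nat) → λ (r : Nat) → succ ((λ (c : Nat) → c) r)) zero)
  ~> succ (succ (succ (succ zero)))
inferred type:
  Nat


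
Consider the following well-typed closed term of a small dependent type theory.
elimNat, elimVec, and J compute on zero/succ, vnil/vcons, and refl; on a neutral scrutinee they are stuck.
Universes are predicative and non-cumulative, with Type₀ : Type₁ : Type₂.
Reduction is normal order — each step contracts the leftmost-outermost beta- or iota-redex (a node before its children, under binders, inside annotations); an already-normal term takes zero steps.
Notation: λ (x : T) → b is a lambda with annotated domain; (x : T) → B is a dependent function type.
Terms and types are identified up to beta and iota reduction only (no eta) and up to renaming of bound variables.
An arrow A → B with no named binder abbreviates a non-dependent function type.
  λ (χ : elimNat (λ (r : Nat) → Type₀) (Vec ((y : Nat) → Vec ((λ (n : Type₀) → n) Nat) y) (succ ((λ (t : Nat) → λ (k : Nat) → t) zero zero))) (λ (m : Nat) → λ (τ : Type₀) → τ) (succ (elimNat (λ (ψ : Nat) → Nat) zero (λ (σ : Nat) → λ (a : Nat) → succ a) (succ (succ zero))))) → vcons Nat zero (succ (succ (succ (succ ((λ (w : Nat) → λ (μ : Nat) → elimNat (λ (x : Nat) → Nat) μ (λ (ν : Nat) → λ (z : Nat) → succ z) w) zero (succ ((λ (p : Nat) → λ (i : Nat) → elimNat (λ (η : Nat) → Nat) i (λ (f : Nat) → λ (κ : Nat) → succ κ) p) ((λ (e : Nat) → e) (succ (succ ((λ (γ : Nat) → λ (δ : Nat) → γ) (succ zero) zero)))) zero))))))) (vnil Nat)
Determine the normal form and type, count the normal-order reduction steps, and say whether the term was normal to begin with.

reduced normal form:
  λ (χ : Vec ((r : Nat) → Vec Nat r) (succ zero)) → vcons Nat zero (succ (succ (succ (succ (succ (succ (succ (succ zero)))))))) (vnil Nat)
type:
  Vec ((χ : Nat) → Vec Nat χ) (succ zero) → Vec Nat (succ zero)
steps to reach normal form (normal order): 38
started in normal form: no
first contracted redex: an elimNat iota-redex


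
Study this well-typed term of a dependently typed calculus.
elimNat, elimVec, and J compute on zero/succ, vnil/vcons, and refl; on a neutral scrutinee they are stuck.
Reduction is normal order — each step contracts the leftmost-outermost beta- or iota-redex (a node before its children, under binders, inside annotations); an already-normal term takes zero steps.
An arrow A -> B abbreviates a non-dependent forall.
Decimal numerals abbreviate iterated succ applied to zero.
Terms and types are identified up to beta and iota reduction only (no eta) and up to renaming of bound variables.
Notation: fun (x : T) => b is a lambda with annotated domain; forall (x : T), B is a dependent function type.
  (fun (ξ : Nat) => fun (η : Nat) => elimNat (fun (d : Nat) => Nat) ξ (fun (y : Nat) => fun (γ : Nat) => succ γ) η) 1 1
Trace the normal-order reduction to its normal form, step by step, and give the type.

normal-order reduction sequence:
  (fun (ξ : Nat) => fun (η : Nat) => elimNat (fun (d : Nat) => Nat) ξ (fun (y : Nat) => fun (γ : Nat) => succ γ) η) 1 1
  ~> (fun (ξ : Nat) => elimNat (fun (η : Nat) => Nat) 1 (fun (d : Nat) => fun (y : Nat) => succ y) ξ) 1
  ~> elimNat (fun (ξ : Nat) => Nat) 1 (fun (η : Nat) => fun (d : Nat) => succ d) 1
  ~> (fun (ξ : Nat) => fun (η : Nat) => succ η) 0 (elimNat (fun (d : Nat) => Nat) 1 (fun (y : Nat) => fun (γ : Nat) => succ γ) 0)
  ~> (fun (ξ : Nat) => succ ξ) (elimNat (fun (η : Nat) => Nat) 1 (fun (d : Nat) => fun (y : Nat) => succ y) 0)
  ~> succ (elimNat (fun (ξ : Nat) => Nat) 1 (fun (η : Nat) => fun (d : Nat) => succ d) 0)
  ~> 2
inferred type:
  Nat
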